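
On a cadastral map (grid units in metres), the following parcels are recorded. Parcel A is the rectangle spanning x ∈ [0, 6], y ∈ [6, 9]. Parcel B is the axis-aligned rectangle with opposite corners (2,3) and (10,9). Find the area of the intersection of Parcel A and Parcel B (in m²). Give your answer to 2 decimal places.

12.00

|Parcel A∩Parcel B|: x∈[2,6], y∈[6,9] → 4·3 = 12.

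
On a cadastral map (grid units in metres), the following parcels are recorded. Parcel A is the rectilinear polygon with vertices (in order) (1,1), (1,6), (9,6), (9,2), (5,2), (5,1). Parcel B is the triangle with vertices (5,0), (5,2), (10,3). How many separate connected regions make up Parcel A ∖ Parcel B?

Parcel A ∖ Parcel B splits into 2 disjoint pieces (area 34.4, area 0.1333).

2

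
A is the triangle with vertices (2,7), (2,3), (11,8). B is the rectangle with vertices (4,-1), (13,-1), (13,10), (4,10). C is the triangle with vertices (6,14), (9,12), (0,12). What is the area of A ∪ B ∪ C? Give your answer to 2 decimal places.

115.11

By inclusion–exclusion:
Individual areas: |A| = 18, |B| = 99, |C| = 9.
|A∩B| = 10.8889.
|A∩C| = 0.
|B∩C| = 0.
|A∩B∩C| = 0.
|A ∪ B ∪ C| = 126 − 10.8889 + 0 = 115.11.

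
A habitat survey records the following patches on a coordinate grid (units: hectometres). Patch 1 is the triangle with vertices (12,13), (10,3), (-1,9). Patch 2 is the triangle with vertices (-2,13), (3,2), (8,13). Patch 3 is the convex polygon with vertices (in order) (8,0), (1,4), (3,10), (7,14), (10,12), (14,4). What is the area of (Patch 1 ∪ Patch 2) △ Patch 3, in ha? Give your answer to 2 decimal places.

71.59

|Patch 1 ∪ Patch 2| = 95.8356.
|(Patch 1 ∪ Patch 2) ∩ Patch 3| = 65.6234.
|(Patch 1 ∪ Patch 2) △ Patch 3| = 95.8356 + 107 − 131.2467 = 71.59.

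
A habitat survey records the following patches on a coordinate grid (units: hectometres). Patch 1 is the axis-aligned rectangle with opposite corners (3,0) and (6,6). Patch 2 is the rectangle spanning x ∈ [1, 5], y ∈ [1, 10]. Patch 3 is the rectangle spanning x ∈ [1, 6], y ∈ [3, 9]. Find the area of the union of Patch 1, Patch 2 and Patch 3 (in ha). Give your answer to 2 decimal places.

By inclusion–exclusion:
Individual areas: |Patch 1| = 18, |Patch 2| = 36, |Patch 3| = 30.
|Patch 1∩Patch 2|: x∈[3,5], y∈[1,6] → 2·5 = 10.
|Patch 1∩Patch 3|: x∈[3,6], y∈[3,6] → 3·3 = 9.
|Patch 2∩Patch 3|: x∈[1,5], y∈[3,9] → 4·6 = 24.
|Patch 1∩Patch 2∩Patch 3| = 6.
|Patch 1 ∪ Patch 2 ∪ Patch 3| = 84 − 43 + 6 = 47.00.

47.00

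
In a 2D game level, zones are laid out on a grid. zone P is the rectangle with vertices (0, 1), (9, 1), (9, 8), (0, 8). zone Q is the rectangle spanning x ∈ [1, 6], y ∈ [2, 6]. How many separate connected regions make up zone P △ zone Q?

1

zone P △ zone Q is a single connected region.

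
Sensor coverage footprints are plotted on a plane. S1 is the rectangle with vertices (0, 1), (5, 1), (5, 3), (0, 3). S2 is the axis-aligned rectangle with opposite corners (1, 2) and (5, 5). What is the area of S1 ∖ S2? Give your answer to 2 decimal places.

|S1∩S2|: x∈[1,5], y∈[2,3] → 4·1 = 4.
|S1| = 10.
|S1 ∖ S2| = |S1| − |S1∩S2| = 10 − 4 = 6.00.

6.00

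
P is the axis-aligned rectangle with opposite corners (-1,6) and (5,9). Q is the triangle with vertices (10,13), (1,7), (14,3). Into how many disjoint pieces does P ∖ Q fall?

1

P ∖ Q is a single connected region.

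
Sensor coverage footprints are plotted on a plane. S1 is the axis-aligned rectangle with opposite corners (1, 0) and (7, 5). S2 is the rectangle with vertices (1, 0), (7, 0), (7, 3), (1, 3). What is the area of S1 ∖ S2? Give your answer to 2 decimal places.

|S1∩S2|: x∈[1,7], y∈[0,3] → 6·3 = 18.
|S1| = 30.
|S1 ∖ S2| = |S1| − |S1∩S2| = 30 − 18 = 12.00.

12.00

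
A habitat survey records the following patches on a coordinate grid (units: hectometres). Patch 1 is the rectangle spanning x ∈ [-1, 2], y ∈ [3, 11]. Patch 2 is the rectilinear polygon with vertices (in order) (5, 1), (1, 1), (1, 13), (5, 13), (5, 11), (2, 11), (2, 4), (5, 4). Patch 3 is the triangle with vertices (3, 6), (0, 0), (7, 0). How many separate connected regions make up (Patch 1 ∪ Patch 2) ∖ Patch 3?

2

(Patch 1 ∪ Patch 2) ∖ Patch 3 splits into 2 disjoint pieces (area 0.3333, area 32).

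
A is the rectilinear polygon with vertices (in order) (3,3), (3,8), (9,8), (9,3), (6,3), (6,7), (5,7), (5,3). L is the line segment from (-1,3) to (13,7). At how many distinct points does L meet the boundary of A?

4

The segment meets the boundary at (9,5.857), (6,5), (5,4.714), (3,4.143).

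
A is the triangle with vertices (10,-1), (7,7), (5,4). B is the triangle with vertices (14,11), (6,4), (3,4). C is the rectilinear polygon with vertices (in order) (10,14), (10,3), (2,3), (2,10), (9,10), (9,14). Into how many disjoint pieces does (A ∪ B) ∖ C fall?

2

(A ∪ B) ∖ C splits into 2 disjoint pieces (area 5, area 1.9091).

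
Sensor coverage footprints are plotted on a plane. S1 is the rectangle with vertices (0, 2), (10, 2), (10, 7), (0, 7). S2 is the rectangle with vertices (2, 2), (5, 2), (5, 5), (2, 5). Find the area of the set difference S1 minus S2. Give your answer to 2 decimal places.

41.00

|S1∩S2|: x∈[2,5], y∈[2,5] → 3·3 = 9.
|S1| = 50.
|S1 ∖ S2| = |S1| − |S1∩S2| = 50 − 9 = 41.00.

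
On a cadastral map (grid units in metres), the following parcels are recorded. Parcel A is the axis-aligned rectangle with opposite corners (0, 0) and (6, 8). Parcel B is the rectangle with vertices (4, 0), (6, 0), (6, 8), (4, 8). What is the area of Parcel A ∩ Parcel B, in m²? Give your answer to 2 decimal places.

|Parcel A∩Parcel B|: x∈[4,6], y∈[0,8] → 2·8 = 16.

16.00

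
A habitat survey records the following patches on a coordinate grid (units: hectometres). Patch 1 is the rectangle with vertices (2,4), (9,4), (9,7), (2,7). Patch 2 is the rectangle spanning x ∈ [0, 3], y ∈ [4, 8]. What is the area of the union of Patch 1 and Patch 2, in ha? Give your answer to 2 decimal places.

By inclusion–exclusion:
Individual areas: |Patch 1| = 21, |Patch 2| = 12.
|Patch 1∩Patch 2|: x∈[2,3], y∈[4,7] → 1·3 = 3.
|Patch 1 ∪ Patch 2| = 33 − 3 = 30.00.

30.00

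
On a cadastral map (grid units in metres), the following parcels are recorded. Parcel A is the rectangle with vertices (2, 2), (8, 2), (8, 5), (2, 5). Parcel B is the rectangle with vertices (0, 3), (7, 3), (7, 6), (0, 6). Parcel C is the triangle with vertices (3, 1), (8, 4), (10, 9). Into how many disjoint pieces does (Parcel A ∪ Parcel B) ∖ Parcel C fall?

(Parcel A ∪ Parcel B) ∖ Parcel C splits into 2 disjoint pieces (area 3.3333, area 20.4196).

2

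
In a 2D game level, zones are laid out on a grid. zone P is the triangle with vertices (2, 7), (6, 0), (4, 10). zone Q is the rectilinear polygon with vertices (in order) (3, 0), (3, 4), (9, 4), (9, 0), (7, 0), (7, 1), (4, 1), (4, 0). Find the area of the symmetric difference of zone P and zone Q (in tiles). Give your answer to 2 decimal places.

28.43

|zone P| = 13, |zone Q| = 21, |zone P∩zone Q| = 2.7857.
|zone P △ zone Q| = |zone P| + |zone Q| − 2·|zone P∩zone Q| = 13 + 21 − 5.5714 = 28.43.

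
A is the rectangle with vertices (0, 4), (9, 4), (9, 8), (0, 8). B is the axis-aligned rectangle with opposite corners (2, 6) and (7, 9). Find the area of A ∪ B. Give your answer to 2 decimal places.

41.00

By inclusion–exclusion:
Individual areas: |A| = 36, |B| = 15.
|A∩B|: x∈[2,7], y∈[6,8] → 5·2 = 10.
|A ∪ B| = 51 − 10 = 41.00.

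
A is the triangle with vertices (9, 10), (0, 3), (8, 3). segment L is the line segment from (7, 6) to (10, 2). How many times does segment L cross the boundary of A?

The segment meets the boundary at (8.2,4.4).

1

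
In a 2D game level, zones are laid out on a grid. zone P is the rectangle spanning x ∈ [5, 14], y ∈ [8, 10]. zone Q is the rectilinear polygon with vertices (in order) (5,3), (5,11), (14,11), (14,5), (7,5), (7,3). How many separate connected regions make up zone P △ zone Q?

2

zone P △ zone Q splits into 2 disjoint pieces (area 9, area 31).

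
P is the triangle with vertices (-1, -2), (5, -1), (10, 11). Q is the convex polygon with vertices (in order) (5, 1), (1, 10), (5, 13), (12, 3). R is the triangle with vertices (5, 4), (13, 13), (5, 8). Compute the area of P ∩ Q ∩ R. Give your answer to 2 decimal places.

3.88

The intersection is the polygon with vertices (8.03,8.672), (8.524,7.965), (5,4), (5,5.091).
By the shoelace formula its area is 3.88.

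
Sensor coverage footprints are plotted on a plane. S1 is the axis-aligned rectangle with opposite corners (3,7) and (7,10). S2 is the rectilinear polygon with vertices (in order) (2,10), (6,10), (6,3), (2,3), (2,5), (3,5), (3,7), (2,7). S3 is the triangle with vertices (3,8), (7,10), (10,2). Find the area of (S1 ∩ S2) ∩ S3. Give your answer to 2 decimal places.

4.67

The region (S1 ∩ S2) ∩ S3 is the polygon with vertices (6,7), (4.167,7), (3,8), (6,9.5).
By the shoelace formula its area is 4.67.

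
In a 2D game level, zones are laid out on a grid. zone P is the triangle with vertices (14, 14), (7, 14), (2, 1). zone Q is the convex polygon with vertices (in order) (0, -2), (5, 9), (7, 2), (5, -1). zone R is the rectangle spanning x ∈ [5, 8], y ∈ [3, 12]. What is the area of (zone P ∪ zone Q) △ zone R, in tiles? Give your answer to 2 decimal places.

|zone P ∪ zone Q| = 71.2169.
|(zone P ∪ zone Q) ∩ zone R| = 19.0905.
|(zone P ∪ zone Q) △ zone R| = 71.2169 + 27 − 38.1811 = 60.04.

60.04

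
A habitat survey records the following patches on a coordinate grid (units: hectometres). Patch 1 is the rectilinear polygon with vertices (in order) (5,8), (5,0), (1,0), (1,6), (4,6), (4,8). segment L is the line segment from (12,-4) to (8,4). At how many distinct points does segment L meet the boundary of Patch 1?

0

The segment lies entirely outside Patch 1 and never meets its boundary.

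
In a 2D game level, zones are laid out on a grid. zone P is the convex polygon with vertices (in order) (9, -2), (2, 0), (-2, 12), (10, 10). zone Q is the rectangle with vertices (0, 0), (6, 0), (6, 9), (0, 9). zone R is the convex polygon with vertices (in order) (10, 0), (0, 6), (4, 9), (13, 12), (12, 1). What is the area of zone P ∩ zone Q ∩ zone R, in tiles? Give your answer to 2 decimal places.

22.80

The intersection is the polygon with vertices (6,9), (6,2.4), (0,6), (4,9).
By the shoelace formula its area is 22.80.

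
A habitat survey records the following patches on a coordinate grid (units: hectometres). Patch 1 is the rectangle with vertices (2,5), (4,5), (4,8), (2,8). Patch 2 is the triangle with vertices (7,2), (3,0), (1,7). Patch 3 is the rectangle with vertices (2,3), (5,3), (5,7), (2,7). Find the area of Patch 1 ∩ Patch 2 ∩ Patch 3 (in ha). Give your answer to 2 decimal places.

The intersection is the polygon with vertices (2,6.167), (3.4,5), (2,5).
By the shoelace formula its area is 0.82.

0.82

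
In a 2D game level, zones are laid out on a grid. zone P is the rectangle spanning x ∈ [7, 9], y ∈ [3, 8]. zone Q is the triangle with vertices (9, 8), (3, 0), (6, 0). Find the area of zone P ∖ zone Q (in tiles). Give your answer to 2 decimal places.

|zone P| = 10, |zone P∩zone Q| = 2.6458.
|zone P ∖ zone Q| = |zone P| − |zone P∩zone Q| = 10 − 2.6458 = 7.35.

7.35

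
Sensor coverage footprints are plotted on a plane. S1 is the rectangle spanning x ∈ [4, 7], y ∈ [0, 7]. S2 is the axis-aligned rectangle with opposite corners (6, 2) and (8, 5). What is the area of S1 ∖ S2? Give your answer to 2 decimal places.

18.00

|S1∩S2|: x∈[6,7], y∈[2,5] → 1·3 = 3.
|S1| = 21.
|S1 ∖ S2| = |S1| − |S1∩S2| = 21 − 3 = 18.00.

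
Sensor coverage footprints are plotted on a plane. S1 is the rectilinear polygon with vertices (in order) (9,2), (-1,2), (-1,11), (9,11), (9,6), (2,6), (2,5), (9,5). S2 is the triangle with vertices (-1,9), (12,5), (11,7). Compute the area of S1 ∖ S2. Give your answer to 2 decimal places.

|S1| = 83, |S1∩S2| = 7.0417.
|S1 ∖ S2| = |S1| − |S1∩S2| = 83 − 7.0417 = 75.96.

75.96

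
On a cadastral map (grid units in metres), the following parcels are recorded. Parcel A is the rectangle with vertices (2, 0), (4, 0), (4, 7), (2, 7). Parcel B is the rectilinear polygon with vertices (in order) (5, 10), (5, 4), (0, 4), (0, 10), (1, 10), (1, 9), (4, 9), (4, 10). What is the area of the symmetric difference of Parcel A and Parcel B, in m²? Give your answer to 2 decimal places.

|Parcel A| = 14, |Parcel B| = 27, |Parcel A∩Parcel B| = 6.
|Parcel A △ Parcel B| = |Parcel A| + |Parcel B| − 2·|Parcel A∩Parcel B| = 14 + 27 − 12 = 29.00.

29.00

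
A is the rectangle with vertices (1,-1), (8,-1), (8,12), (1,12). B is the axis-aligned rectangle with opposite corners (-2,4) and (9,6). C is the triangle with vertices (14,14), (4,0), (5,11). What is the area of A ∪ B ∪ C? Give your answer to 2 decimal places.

By inclusion–exclusion:
Individual areas: |A| = 91, |B| = 22, |C| = 48.
|A∩B|: x∈[1,8], y∈[4,6] → 7·2 = 14.
|A∩C| = 28.8.
|B∩C| = 6.2338.
|A∩B∩C| = 6.1766.
|A ∪ B ∪ C| = 161 − 49.0338 + 6.1766 = 118.14.

118.14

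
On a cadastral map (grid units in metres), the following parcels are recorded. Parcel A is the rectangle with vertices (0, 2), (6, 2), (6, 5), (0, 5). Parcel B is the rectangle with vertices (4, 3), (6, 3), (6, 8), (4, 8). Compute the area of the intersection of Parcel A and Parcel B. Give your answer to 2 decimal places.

|Parcel A∩Parcel B|: x∈[4,6], y∈[3,5] → 2·2 = 4.

4.00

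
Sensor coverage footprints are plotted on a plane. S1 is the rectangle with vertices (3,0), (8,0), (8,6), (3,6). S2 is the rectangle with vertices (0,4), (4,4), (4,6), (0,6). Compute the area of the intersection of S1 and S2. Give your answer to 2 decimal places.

|S1∩S2|: x∈[3,4], y∈[4,6] → 1·2 = 2.

2.00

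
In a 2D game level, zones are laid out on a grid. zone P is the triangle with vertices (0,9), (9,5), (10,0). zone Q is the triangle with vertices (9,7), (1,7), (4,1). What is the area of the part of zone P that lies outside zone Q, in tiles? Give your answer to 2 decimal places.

11.97

|zone P| = 20.5, |zone P∩zone Q| = 8.5289.
|zone P ∖ zone Q| = |zone P| − |zone P∩zone Q| = 20.5 − 8.5289 = 11.97.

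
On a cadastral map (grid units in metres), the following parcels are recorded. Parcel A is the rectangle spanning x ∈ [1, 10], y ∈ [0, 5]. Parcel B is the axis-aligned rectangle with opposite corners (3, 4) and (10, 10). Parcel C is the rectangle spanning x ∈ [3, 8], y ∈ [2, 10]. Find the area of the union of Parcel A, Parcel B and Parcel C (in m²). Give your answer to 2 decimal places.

80.00

By inclusion–exclusion:
Individual areas: |Parcel A| = 45, |Parcel B| = 42, |Parcel C| = 40.
|Parcel A∩Parcel B|: x∈[3,10], y∈[4,5] → 7·1 = 7.
|Parcel A∩Parcel C|: x∈[3,8], y∈[2,5] → 5·3 = 15.
|Parcel B∩Parcel C|: x∈[3,8], y∈[4,10] → 5·6 = 30.
|Parcel A∩Parcel B∩Parcel C| = 5.
|Parcel A ∪ Parcel B ∪ Parcel C| = 127 − 52 + 5 = 80.00.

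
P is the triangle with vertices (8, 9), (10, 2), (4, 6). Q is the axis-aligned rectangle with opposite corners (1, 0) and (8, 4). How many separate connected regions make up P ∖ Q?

1

P ∖ Q is a single connected region.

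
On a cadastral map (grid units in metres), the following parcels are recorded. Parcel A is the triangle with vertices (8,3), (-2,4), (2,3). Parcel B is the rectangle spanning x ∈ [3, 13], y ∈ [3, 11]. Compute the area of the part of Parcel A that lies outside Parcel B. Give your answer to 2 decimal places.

|Parcel A| = 3, |Parcel A∩Parcel B| = 1.25.
|Parcel A ∖ Parcel B| = |Parcel A| − |Parcel A∩Parcel B| = 3 − 1.25 = 1.75.

1.75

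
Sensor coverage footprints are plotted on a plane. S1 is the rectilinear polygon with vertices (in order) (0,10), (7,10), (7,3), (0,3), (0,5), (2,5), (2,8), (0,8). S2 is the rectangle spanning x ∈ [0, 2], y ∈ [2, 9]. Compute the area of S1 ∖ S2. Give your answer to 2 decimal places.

37.00

|S1| = 43, |S1∩S2| = 6.
|S1 ∖ S2| = |S1| − |S1∩S2| = 43 − 6 = 37.00.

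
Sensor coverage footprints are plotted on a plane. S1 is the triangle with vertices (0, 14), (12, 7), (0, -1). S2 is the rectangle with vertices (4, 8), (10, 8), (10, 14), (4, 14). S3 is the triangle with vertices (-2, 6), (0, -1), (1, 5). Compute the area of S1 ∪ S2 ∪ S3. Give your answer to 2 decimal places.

120.83

By inclusion–exclusion:
Individual areas: |S1| = 90, |S2| = 36, |S3| = 9.5.
|S1∩S2| = 11.5.
|S1∩S3| = 3.1667.
|S2∩S3| = 0.
|S1∩S2∩S3| = 0.
|S1 ∪ S2 ∪ S3| = 135.5 − 14.6667 + 0 = 120.83.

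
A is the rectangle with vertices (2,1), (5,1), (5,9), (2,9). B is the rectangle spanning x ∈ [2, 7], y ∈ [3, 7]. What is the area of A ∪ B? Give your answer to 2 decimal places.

By inclusion–exclusion:
Individual areas: |A| = 24, |B| = 20.
|A∩B|: x∈[2,5], y∈[3,7] → 3·4 = 12.
|A ∪ B| = 44 − 12 = 32.00.

32.00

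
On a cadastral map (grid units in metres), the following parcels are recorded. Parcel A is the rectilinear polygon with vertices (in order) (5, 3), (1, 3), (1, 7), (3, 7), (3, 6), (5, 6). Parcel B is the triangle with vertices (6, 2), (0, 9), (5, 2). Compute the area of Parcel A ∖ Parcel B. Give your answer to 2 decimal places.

11.73

|Parcel A| = 14, |Parcel A∩Parcel B| = 2.2738.
|Parcel A ∖ Parcel B| = |Parcel A| − |Parcel A∩Parcel B| = 14 − 2.2738 = 11.73.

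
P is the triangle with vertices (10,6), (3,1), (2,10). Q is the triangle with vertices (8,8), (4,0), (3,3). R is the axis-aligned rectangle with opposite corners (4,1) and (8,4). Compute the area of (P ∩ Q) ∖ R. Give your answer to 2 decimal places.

5.47

|P ∩ Q| = 8.3282.
|(P ∩ Q) ∩ R| = 2.8571.
|(P ∩ Q) ∖ R| = 8.3282 − 2.8571 = 5.47.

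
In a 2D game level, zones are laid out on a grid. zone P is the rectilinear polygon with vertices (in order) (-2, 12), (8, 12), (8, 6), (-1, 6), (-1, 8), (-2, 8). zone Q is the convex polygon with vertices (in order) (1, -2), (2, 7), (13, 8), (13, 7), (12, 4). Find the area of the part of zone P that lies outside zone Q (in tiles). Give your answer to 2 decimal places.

50.31

|zone P| = 58, |zone P∩zone Q| = 7.6919.
|zone P ∖ zone Q| = |zone P| − |zone P∩zone Q| = 58 − 7.6919 = 50.31.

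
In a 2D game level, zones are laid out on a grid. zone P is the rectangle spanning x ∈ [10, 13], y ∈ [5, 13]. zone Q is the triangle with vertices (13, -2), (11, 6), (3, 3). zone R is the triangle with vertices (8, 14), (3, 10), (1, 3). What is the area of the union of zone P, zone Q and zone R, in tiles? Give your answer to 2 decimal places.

By inclusion–exclusion:
Individual areas: |zone P| = 24, |zone Q| = 35, |zone R| = 13.5.
|zone P∩zone Q| = 0.9375.
|zone P∩zone R| = 0.
|zone Q∩zone R| = 0.
|zone P∩zone Q∩zone R| = 0.
|zone P ∪ zone Q ∪ zone R| = 72.5 − 0.9375 + 0 = 71.56.

71.56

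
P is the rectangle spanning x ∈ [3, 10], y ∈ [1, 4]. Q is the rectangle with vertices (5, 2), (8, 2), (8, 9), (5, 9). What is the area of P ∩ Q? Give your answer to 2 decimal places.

6.00

|P∩Q|: x∈[5,8], y∈[2,4] → 3·2 = 6.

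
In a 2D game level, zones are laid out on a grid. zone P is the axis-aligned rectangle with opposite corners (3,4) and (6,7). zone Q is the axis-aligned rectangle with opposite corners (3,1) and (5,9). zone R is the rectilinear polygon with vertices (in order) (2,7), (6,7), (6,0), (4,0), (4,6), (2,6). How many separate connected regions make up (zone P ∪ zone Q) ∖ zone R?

(zone P ∪ zone Q) ∖ zone R splits into 2 disjoint pieces (area 5, area 4).

2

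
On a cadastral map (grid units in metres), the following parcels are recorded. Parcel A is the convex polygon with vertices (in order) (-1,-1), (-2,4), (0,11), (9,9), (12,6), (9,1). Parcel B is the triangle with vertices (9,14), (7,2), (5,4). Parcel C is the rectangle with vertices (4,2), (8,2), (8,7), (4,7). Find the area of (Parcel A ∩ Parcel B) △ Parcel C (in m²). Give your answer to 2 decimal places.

|Parcel A ∩ Parcel B| = 11.4171.
|(Parcel A ∩ Parcel B) ∩ Parcel C| = 8.2833.
|(Parcel A ∩ Parcel B) △ Parcel C| = 11.4171 + 20 − 16.5667 = 14.85.

14.85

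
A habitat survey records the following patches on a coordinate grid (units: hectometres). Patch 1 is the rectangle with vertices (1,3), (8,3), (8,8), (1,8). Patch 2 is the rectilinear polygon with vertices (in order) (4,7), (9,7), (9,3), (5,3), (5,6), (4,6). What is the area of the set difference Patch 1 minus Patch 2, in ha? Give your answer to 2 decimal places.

|Patch 1| = 35, |Patch 1∩Patch 2| = 13.
|Patch 1 ∖ Patch 2| = |Patch 1| − |Patch 1∩Patch 2| = 35 − 13 = 22.00.

22.00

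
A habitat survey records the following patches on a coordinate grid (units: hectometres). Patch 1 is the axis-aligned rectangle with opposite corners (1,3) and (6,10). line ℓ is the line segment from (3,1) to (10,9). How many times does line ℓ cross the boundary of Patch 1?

2

The segment meets the boundary at (6,4.429), (4.75,3).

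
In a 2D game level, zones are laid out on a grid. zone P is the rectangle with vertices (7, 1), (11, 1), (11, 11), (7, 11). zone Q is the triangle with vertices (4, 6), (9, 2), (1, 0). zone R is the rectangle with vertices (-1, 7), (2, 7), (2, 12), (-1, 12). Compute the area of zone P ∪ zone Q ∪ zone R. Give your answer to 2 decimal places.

By inclusion–exclusion:
Individual areas: |zone P| = 40, |zone Q| = 21, |zone R| = 15.
|zone P∩zone Q| = 2.1.
|zone P∩zone R| = 0 (no overlap).
|zone Q∩zone R| = 0.
|zone P∩zone Q∩zone R| = 0.
|zone P ∪ zone Q ∪ zone R| = 76 − 2.1 + 0 = 73.90.

73.90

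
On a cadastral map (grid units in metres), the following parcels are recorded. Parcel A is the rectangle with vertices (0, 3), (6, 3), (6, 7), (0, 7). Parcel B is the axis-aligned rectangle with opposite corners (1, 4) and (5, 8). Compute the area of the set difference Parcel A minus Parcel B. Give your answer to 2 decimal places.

12.00

|Parcel A∩Parcel B|: x∈[1,5], y∈[4,7] → 4·3 = 12.
|Parcel A| = 24.
|Parcel A ∖ Parcel B| = |Parcel A| − |Parcel A∩Parcel B| = 24 − 12 = 12.00.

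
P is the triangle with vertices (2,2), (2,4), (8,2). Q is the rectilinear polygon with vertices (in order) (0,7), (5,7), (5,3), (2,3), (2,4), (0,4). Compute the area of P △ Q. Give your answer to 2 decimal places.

|P| = 6, |Q| = 18, |P∩Q| = 1.5.
|P △ Q| = |P| + |Q| − 2·|P∩Q| = 6 + 18 − 3 = 21.00.

21.00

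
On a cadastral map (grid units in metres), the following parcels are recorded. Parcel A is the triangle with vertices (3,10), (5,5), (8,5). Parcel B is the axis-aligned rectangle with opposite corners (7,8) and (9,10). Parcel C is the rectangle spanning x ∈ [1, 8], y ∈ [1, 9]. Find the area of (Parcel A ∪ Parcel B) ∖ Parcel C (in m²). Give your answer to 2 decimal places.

3.30

|Parcel A ∪ Parcel B| = 11.5.
|(Parcel A ∪ Parcel B) ∩ Parcel C| = 8.2.
|(Parcel A ∪ Parcel B) ∖ Parcel C| = 11.5 − 8.2 = 3.30.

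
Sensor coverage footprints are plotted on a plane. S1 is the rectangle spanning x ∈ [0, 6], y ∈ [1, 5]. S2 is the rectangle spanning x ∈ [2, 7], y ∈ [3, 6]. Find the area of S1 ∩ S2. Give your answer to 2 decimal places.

8.00

|S1∩S2|: x∈[2,6], y∈[3,5] → 4·2 = 8.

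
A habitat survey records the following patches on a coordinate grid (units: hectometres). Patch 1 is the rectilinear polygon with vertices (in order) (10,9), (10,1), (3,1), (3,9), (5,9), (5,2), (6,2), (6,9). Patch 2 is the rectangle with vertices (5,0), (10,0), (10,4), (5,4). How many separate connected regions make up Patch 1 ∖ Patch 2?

Patch 1 ∖ Patch 2 splits into 2 disjoint pieces (area 20, area 16).

2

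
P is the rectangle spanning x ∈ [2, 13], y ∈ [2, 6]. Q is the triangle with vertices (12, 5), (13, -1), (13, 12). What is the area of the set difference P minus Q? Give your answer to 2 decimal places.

|P| = 44, |P∩Q| = 3.1786.
|P ∖ Q| = |P| − |P∩Q| = 44 − 3.1786 = 40.82.

40.82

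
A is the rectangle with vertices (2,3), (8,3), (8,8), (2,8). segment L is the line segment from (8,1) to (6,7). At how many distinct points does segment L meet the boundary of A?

The segment meets the boundary at (7.333,3).

1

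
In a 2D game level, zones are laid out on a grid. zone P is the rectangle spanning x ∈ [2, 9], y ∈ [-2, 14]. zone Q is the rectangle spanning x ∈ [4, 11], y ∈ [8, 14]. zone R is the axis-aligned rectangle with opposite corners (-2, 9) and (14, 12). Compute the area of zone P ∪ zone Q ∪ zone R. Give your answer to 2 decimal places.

By inclusion–exclusion:
Individual areas: |zone P| = 112, |zone Q| = 42, |zone R| = 48.
|zone P∩zone Q|: x∈[4,9], y∈[8,14] → 5·6 = 30.
|zone P∩zone R|: x∈[2,9], y∈[9,12] → 7·3 = 21.
|zone Q∩zone R|: x∈[4,11], y∈[9,12] → 7·3 = 21.
|zone P∩zone Q∩zone R| = 15.
|zone P ∪ zone Q ∪ zone R| = 202 − 72 + 15 = 145.00.

145.00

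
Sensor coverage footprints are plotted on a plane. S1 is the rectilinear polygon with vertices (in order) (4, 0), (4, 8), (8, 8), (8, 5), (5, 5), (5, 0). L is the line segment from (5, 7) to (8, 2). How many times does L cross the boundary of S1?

The segment meets the boundary at (6.2,5).

1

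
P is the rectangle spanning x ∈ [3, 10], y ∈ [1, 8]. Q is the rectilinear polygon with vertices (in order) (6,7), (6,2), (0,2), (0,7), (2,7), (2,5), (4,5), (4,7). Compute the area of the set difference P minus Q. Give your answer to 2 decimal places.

36.00

|P| = 49, |P∩Q| = 13.
|P ∖ Q| = |P| − |P∩Q| = 49 − 13 = 36.00.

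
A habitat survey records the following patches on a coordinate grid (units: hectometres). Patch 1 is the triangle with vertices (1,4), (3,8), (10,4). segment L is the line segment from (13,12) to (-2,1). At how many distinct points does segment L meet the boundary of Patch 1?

2

The segment meets the boundary at (2.091,4), (5.555,6.54).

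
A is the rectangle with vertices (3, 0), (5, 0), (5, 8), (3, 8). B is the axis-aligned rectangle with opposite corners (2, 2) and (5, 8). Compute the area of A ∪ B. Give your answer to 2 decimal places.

By inclusion–exclusion:
Individual areas: |A| = 16, |B| = 18.
|A∩B|: x∈[3,5], y∈[2,8] → 2·6 = 12.
|A ∪ B| = 34 − 12 = 22.00.

22.00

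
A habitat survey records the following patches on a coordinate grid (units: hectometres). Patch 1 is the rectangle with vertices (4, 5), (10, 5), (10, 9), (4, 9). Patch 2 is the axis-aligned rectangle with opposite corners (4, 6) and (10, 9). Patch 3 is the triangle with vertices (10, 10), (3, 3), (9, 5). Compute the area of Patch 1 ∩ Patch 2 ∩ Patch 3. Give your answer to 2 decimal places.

6.00

The intersection is the polygon with vertices (6,6), (9,9), (9.8,9), (9.2,6).
By the shoelace formula its area is 6.00.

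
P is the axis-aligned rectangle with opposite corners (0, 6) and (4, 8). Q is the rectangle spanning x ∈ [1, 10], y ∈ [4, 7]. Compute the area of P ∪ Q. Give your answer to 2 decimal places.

32.00

By inclusion–exclusion:
Individual areas: |P| = 8, |Q| = 27.
|P∩Q|: x∈[1,4], y∈[6,7] → 3·1 = 3.
|P ∪ Q| = 35 − 3 = 32.00.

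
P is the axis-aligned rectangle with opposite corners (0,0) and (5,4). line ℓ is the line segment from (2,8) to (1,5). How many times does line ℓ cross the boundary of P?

0

The segment lies entirely outside P and never meets its boundary.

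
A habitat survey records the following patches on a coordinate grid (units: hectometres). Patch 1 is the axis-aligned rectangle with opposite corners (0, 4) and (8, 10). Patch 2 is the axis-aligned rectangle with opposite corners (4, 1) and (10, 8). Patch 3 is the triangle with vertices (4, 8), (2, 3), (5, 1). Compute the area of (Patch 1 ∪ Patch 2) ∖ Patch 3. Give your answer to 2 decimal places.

|Patch 1 ∪ Patch 2| = 74.
|(Patch 1 ∪ Patch 2) ∩ Patch 3| = 6.3667.
|(Patch 1 ∪ Patch 2) ∖ Patch 3| = 74 − 6.3667 = 67.63.

67.63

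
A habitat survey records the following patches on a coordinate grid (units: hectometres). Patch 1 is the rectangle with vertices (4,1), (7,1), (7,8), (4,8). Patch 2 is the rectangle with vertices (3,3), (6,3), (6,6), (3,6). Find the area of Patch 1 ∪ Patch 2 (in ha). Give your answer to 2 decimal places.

24.00

By inclusion–exclusion:
Individual areas: |Patch 1| = 21, |Patch 2| = 9.
|Patch 1∩Patch 2|: x∈[4,6], y∈[3,6] → 2·3 = 6.
|Patch 1 ∪ Patch 2| = 30 − 6 = 24.00.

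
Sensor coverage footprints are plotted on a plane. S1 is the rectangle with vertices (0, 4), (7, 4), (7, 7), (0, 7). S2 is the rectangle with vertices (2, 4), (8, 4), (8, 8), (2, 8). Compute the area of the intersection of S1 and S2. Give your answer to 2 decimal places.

|S1∩S2|: x∈[2,7], y∈[4,7] → 5·3 = 15.

15.00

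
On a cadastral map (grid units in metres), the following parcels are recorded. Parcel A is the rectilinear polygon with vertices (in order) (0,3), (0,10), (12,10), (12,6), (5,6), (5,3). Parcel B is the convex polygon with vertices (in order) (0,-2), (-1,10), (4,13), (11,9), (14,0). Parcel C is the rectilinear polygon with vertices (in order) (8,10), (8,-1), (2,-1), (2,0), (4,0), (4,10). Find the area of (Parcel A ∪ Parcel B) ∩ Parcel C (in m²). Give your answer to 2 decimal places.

The region (Parcel A ∪ Parcel B) ∩ Parcel C is the polygon with vertices (7,-1), (2,-1), (2,0), (4,0), (4,10), (8,10), (8,-0.857).
By the shoelace formula its area is 45.93.

45.93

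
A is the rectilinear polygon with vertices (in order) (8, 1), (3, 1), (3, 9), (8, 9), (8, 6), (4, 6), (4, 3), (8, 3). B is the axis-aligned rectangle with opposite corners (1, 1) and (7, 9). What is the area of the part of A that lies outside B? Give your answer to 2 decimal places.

5.00

|A| = 28, |A∩B| = 23.
|A ∖ B| = |A| − |A∩B| = 28 − 23 = 5.00.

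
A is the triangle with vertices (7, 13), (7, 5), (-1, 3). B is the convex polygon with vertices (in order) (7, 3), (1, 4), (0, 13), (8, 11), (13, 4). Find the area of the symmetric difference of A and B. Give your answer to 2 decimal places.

|A| = 32, |B| = 83, |A∩B| = 28.7889.
|A △ B| = |A| + |B| − 2·|A∩B| = 32 + 83 − 57.5778 = 57.42.

57.42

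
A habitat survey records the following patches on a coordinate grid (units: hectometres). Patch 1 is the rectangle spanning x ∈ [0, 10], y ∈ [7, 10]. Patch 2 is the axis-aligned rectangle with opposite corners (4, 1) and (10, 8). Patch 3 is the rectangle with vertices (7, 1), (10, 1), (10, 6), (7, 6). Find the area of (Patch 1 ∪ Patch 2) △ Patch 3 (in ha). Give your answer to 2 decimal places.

51.00

|Patch 1 ∪ Patch 2| = 66.
|(Patch 1 ∪ Patch 2) ∩ Patch 3| = 15.
|(Patch 1 ∪ Patch 2) △ Patch 3| = 66 + 15 − 30 = 51.00.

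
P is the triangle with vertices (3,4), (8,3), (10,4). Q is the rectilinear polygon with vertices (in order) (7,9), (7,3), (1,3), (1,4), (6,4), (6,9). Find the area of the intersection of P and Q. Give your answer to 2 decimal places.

1.60

The intersection is the polygon with vertices (3,4), (6,4), (7,4), (7,3.2).
By the shoelace formula its area is 1.60.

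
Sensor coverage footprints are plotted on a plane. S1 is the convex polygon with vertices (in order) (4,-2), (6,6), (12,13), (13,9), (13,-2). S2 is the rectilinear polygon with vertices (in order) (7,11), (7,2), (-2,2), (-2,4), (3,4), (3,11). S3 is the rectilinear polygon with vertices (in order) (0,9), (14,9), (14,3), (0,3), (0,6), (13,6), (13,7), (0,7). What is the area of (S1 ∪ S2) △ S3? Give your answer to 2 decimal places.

|S1 ∪ S2| = 129.4167.
|(S1 ∪ S2) ∩ S3| = 51.5595.
|(S1 ∪ S2) △ S3| = 129.4167 + 71 − 103.119 = 97.30.

97.30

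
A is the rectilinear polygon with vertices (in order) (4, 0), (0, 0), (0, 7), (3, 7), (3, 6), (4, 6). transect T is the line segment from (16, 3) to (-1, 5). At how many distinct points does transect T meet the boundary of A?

The segment meets the boundary at (0,4.882), (4,4.412).

2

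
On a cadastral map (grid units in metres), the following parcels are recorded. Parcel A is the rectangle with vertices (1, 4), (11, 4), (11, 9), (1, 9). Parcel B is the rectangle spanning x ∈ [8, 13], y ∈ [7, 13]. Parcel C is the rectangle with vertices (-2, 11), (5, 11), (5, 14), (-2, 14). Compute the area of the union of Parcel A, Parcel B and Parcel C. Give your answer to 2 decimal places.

By inclusion–exclusion:
Individual areas: |Parcel A| = 50, |Parcel B| = 30, |Parcel C| = 21.
|Parcel A∩Parcel B|: x∈[8,11], y∈[7,9] → 3·2 = 6.
|Parcel A∩Parcel C| = 0 (no overlap).
|Parcel B∩Parcel C| = 0 (no overlap).
|Parcel A∩Parcel B∩Parcel C| = 0.
|Parcel A ∪ Parcel B ∪ Parcel C| = 101 − 6 + 0 = 95.00.

95.00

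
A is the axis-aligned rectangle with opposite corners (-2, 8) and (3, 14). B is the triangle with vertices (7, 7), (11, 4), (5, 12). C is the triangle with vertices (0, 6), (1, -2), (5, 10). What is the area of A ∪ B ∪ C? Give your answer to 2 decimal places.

By inclusion–exclusion:
Individual areas: |A| = 30, |B| = 7, |C| = 22.
|A∩B| = 0.
|A∩C| = 0.1.
|B∩C| = 0.
|A∩B∩C| = 0.
|A ∪ B ∪ C| = 59 − 0.1 + 0 = 58.90.

58.90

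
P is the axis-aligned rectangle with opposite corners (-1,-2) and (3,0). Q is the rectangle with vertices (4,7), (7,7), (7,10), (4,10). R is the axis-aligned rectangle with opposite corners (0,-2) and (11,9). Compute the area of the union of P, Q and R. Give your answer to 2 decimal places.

By inclusion–exclusion:
Individual areas: |P| = 8, |Q| = 9, |R| = 121.
|P∩Q| = 0 (no overlap).
|P∩R|: x∈[0,3], y∈[-2,0] → 3·2 = 6.
|Q∩R|: x∈[4,7], y∈[7,9] → 3·2 = 6.
|P∩Q∩R| = 0.
|P ∪ Q ∪ R| = 138 − 12 + 0 = 126.00.

126.00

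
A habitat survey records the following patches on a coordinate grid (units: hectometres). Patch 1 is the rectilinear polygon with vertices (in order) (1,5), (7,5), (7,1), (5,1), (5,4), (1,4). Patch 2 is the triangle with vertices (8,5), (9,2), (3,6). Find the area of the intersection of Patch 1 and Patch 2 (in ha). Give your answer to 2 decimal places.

2.08

The intersection is the polygon with vertices (7,5), (7,3.333), (4.5,5).
By the shoelace formula its area is 2.08.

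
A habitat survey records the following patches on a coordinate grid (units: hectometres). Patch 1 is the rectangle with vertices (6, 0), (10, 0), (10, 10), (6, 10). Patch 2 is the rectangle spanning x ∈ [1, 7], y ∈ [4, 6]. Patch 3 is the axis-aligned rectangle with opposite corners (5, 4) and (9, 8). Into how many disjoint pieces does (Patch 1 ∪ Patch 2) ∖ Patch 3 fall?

(Patch 1 ∪ Patch 2) ∖ Patch 3 splits into 2 disjoint pieces (area 28, area 8).

2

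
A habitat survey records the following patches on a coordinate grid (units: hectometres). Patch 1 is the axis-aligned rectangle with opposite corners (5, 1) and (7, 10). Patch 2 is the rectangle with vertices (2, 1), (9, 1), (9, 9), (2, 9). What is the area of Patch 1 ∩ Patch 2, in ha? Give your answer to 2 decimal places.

|Patch 1∩Patch 2|: x∈[5,7], y∈[1,9] → 2·8 = 16.

16.00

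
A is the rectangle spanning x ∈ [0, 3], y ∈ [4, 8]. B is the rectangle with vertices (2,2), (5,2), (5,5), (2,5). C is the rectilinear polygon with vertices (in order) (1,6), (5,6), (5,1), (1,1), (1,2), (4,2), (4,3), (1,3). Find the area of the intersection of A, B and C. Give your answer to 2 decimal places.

The intersection is the polygon with vertices (2,4), (2,5), (3,5), (3,4).
By the shoelace formula its area is 1.00.

1.00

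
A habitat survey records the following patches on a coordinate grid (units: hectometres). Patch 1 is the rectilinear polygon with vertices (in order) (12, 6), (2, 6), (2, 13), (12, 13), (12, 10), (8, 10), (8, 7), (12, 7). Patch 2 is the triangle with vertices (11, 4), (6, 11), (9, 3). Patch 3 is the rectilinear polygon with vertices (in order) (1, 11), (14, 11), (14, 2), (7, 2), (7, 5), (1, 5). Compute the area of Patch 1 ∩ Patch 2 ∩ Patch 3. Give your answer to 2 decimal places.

3.73

The intersection is the polygon with vertices (6,11), (8,8.2), (8,7), (8.857,7), (9.571,6), (7.875,6).
By the shoelace formula its area is 3.73.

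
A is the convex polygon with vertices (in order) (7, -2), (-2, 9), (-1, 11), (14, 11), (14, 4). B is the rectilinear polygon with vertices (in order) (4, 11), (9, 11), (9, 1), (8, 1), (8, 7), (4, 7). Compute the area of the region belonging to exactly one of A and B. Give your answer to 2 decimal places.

|A| = 136.5, |B| = 26, |A∩B| = 26.
|A △ B| = |A| + |B| − 2·|A∩B| = 136.5 + 26 − 52 = 110.50.

110.50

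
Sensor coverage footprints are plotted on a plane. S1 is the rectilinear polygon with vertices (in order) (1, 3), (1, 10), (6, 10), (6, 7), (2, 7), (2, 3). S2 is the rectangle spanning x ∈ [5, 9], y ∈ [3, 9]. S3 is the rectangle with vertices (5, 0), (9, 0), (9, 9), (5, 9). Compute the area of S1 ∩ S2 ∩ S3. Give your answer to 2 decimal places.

The intersection is the polygon with vertices (5,7), (5,9), (6,9), (6,7).
By the shoelace formula its area is 2.00.

2.00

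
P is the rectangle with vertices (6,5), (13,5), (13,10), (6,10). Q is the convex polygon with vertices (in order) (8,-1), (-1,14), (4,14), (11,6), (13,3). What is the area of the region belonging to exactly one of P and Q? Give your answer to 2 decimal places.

83.83

|P| = 35, |Q| = 85.5, |P∩Q| = 18.3333.
|P △ Q| = |P| + |Q| − 2·|P∩Q| = 35 + 85.5 − 36.6667 = 83.83.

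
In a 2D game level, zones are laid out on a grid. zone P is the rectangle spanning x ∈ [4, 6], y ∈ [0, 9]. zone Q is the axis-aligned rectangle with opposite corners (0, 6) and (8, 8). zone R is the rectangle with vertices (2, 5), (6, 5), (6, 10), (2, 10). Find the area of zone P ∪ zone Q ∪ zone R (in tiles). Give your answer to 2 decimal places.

By inclusion–exclusion:
Individual areas: |zone P| = 18, |zone Q| = 16, |zone R| = 20.
|zone P∩zone Q|: x∈[4,6], y∈[6,8] → 2·2 = 4.
|zone P∩zone R|: x∈[4,6], y∈[5,9] → 2·4 = 8.
|zone Q∩zone R|: x∈[2,6], y∈[6,8] → 4·2 = 8.
|zone P∩zone Q∩zone R| = 4.
|zone P ∪ zone Q ∪ zone R| = 54 − 20 + 4 = 38.00.

38.00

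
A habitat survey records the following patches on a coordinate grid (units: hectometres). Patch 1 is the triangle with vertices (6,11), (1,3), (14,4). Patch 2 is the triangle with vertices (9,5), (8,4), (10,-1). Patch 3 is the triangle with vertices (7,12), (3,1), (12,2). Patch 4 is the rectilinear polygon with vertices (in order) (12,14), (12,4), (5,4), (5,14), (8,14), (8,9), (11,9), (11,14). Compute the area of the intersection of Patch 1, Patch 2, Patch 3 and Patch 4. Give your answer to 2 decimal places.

0.58

The intersection is the polygon with vertices (9,5), (9.167,4), (8,4).
By the shoelace formula its area is 0.58.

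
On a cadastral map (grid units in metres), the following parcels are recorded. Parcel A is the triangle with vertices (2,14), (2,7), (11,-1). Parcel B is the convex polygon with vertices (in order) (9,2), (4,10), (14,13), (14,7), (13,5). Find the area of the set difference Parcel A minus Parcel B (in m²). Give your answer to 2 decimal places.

|Parcel A| = 31.5, |Parcel A∩Parcel B| = 2.41.
|Parcel A ∖ Parcel B| = |Parcel A| − |Parcel A∩Parcel B| = 31.5 − 2.41 = 29.09.

29.09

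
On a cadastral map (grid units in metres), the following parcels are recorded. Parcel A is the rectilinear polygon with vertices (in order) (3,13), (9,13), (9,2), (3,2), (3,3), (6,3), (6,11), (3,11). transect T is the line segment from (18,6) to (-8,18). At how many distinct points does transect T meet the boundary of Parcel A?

2

The segment meets the boundary at (3,12.923), (9,10.154).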